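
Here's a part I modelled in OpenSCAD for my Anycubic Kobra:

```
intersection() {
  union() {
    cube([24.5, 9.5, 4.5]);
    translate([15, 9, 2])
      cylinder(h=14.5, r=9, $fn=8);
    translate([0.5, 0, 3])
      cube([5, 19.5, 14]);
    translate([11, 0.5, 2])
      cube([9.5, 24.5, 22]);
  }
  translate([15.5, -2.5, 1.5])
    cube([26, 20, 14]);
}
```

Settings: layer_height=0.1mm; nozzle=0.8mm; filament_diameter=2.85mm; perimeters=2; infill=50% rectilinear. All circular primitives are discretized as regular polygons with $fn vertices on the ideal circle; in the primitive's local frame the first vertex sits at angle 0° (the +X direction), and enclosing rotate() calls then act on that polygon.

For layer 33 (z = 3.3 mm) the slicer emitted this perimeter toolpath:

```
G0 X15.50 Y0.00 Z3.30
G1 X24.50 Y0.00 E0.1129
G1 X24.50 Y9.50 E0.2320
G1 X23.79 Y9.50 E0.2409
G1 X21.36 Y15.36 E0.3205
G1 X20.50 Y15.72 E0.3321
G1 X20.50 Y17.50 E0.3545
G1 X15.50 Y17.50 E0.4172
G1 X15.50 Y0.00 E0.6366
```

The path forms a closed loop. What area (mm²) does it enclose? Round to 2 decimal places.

137.81 mm²

Apply the shoelace formula to the sequence of (X, Y) vertices; enclosed area = 137.81 mm².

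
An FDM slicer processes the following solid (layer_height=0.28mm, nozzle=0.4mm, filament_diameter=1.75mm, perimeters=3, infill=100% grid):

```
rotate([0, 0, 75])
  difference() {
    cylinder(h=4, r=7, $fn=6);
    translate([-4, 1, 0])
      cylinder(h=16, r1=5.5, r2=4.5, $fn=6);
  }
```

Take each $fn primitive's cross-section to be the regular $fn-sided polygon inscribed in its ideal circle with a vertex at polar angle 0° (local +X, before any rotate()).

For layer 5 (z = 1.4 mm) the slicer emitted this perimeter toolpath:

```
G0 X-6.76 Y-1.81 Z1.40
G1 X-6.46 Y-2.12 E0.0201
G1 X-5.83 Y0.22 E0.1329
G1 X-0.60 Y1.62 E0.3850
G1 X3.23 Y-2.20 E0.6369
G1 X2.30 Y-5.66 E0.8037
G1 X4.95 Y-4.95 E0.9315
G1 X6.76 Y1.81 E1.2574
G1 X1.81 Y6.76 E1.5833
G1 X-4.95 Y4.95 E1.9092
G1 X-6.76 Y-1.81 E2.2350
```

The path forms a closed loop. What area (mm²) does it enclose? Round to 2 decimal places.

Apply the shoelace formula to the sequence of (X, Y) vertices; enclosed area = 74.36 mm².

74.36 mm²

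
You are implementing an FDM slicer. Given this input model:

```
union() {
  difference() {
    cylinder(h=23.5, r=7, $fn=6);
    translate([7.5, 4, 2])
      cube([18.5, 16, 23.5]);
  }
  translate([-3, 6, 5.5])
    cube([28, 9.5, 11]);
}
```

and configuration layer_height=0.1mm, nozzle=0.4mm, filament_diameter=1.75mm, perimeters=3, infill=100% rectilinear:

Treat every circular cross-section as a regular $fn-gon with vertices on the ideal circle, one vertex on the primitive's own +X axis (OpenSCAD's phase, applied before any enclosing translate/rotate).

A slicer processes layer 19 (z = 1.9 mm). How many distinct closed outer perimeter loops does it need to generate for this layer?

At z = 1.9 mm: the r=7 cylinder contributes a regular 6-gon of circumradius 7; the cube at (7.5, 4) does not reach this height (z outside [2, 25.5]); After the difference (first − rest): none of the subtracted shapes is present at this height, so the r=7 cylinder is unchanged — 1 connected region; the cube at (-3, 6) is absent (z outside [5.5, 16.5]); Taking the union: only that combined region is present, so the union is just that shape — 1 connected region. The result has 1 disconnected region.

1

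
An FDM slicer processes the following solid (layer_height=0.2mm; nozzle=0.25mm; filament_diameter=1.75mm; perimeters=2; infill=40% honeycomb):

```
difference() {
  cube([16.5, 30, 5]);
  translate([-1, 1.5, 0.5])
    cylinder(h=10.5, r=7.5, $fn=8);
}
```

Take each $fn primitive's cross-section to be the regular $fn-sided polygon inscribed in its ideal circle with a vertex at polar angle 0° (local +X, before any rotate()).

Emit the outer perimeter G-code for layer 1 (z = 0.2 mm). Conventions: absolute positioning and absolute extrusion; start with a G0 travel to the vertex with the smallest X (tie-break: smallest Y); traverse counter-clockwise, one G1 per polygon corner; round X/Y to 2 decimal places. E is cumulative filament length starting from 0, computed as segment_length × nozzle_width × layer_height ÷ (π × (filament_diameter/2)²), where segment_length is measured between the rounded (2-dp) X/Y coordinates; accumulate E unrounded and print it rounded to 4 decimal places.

G0 X0.00 Y0.00 Z0.20
G1 X16.50 Y0.00 E0.3430
G1 X16.50 Y30.00 E0.9666
G1 X0.00 Y30.00 E1.3096
G1 X0.00 Y0.00 E1.9332

At z = 0.2 mm: the cube is present — its section is the full 16.5×30 rectangle; the cylinder at (-1, 1.5) is absent (z outside [0.5, 11]); Subtracting the remaining from the first: none of the subtracted shapes is present at this height, so the 16.5×30 cube is unchanged — 1 connected region. The outline is a single polygon with 4 vertices. Extrusion per mm of travel: 0.25 × 0.2 / (π × 0.875²) = 0.020788. Accumulating E over each segment gives final E = 1.9332.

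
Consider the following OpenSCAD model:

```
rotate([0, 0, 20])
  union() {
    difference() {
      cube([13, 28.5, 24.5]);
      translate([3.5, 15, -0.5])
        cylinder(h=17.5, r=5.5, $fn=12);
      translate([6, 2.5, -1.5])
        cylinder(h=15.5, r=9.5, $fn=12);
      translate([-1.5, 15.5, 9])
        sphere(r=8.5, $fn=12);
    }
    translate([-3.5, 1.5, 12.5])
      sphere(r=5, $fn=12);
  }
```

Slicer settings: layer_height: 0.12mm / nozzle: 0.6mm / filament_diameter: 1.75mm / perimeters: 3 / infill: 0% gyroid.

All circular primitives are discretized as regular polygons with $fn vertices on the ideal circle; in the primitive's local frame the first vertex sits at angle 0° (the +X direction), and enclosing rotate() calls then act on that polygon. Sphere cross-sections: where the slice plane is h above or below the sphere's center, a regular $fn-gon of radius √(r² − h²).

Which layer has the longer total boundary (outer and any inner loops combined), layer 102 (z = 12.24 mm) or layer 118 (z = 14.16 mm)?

Layer 102 (z = 12.24): the cube (footprint 13×28.5) is included at this height (perimeter 83.00 mm); the cylinder at (3.5, 15): section is a regular 12-gon, circumradius r=5.5 (perimeter = 2·12·5.500·sin(180°/12) = 34.16 mm); the r=9.5 cylinder at (6, 2.5) contributes a regular 12-gon of circumradius 9.5 (perimeter = 2·12·9.500·sin(180°/12) = 59.01 mm); the sphere at (-1.5, 15.5): section is a regular 12-gon, circumradius = √(r²−h²) = √(8.5²−3.24²) = 7.858 (perimeter = 2·12·7.858·sin(180°/12) = 48.81 mm); Taking the first minus the rest: starting from the 13×28.5 cube, the r=5.5 cylinder at (3.5, 15) partially overlaps it — only the 80.18 mm² overlap (of its 90.75 mm²) is removed, clipping the outline; the r=9.5 cylinder at (6, 2.5) partially overlaps it — only the 133.12 mm² overlap (of its 270.75 mm²) is removed, clipping the outline; the r=8.5 sphere at (-1.5, 15.5) partially overlaps it — only the 9.32 mm² overlap (of its 185.26 mm²) is removed, clipping the outline — boundary = 61.77 mm; the r=5 sphere at (-3.5, 1.5) contributes a regular 12-gon of circumradius √(5²−0.26²) = 4.993 (perimeter = 2·12·4.993·sin(180°/12) = 31.02 mm); Taking the union: the 2 present regions are separate (no shared area or edge), so areas and boundary lengths simply add and each stays a separate island — boundary = 92.79 mm; (rotated 20° about Z; rotation is an isometry so areas/perimeters/island counts are preserved). So its perimeter = 92.79 mm. Layer 118 (z = 14.16): the cube is present — its section is the full 13×28.5 rectangle (perimeter 83.00 mm); the r=5.5 cylinder at (3.5, 15) contributes a regular 12-gon of circumradius 5.5 (perimeter = 2·12·5.500·sin(180°/12) = 34.16 mm); the cylinder at (6, 2.5) is absent (z outside [-1.5, 14]); the r=8.5 sphere at (-1.5, 15.5) slices to a regular 12-gon of circumradius 6.755 (√(r²−h²) with h=5.16 from center) (perimeter = 2·12·6.755·sin(180°/12) = 41.96 mm); Subtracting the remaining from the first: starting from the 13×28.5 cube, the r=5.5 cylinder at (3.5, 15) partially overlaps it — only the 80.18 mm² overlap (of its 90.75 mm²) is removed, clipping the outline; the r=8.5 sphere at (-1.5, 15.5) partially overlaps it — only the 5.93 mm² overlap (of its 136.87 mm²) is removed, clipping the outline — boundary = 95.09 mm; the r=5 sphere at (-3.5, 1.5) slices to a regular 12-gon of circumradius 4.716 (√(r²−h²) with h=1.66 from center) (perimeter = 2·12·4.716·sin(180°/12) = 29.30 mm); Merging all regions: the regions partially overlap (shared area 3.82 mm²), so the edge portions inside another operand are dropped and the merged outline is re-measured after clipping — boundary = 114.31 mm; (rotated 20° about Z; rotation is an isometry so areas/perimeters/island counts are preserved). So its perimeter = 114.31 mm. Layer 118 is larger (114.31 vs 92.79 mm).

layer 118 (z = 14.16 mm)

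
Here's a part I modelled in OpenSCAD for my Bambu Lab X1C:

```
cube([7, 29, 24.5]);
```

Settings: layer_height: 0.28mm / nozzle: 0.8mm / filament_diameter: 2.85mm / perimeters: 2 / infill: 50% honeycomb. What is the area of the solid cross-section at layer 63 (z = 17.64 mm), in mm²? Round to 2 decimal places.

At z = 17.64 mm: the 7×29 cube contributes its full rectangle (area 203.00 mm²). Overall, the cross-section is a single solid region. Net area = 203.00 mm².

203.00 mm²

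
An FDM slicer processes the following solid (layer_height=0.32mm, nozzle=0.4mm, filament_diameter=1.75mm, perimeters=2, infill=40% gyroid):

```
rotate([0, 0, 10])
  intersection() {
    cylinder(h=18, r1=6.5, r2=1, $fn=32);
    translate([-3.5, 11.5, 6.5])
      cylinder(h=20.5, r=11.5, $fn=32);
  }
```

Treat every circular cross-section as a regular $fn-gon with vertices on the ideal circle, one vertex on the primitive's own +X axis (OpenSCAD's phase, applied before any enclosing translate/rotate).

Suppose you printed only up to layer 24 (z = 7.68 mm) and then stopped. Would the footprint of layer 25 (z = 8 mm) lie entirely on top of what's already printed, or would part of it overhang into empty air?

entirely on top

Compare the two slices. At z = 7.68: the cone (r1=6.5→r2=1) has section circumradius 4.153 here — a regular 32-gon (area = (32/2)·4.153²·sin(360°/32) = 53.85 mm²); the r=11.5 cylinder at (-3.5, 11.5) contributes a regular 32-gon of circumradius 11.5 (area = (32/2)·11.500²·sin(360°/32) = 412.81 mm²); After intersecting: the r=11.5 cylinder at (-3.5, 11.5) partially overlaps the cone; clipping to the common part keeps 20.39 mm² — area = 20.39 mm²; (rotated 10° about Z; rotation is an isometry so areas/perimeters/island counts are preserved). At z = 8: the cone: at t=0.444 of its height the radius interpolates to r₁+(r₂−r₁)t = 4.056, giving a regular 32-gon of that circumradius (area = (32/2)·4.056²·sin(360°/32) = 51.34 mm²); the r=11.5 cylinder at (-3.5, 11.5) gives a regular 32-gon of circumradius 11.5 (constant along its height) (area = (32/2)·11.500²·sin(360°/32) = 412.81 mm²); Keeping only the common overlap: the r=11.5 cylinder at (-3.5, 11.5) partially overlaps the cone; clipping to the common part keeps 19.38 mm² — area = 19.38 mm²; (whole slice rotated 10° about Z — lengths, areas and connectivity unchanged). Checking containment: the cross-section at z = 8 is a subset of the cross-section at z = 7.68.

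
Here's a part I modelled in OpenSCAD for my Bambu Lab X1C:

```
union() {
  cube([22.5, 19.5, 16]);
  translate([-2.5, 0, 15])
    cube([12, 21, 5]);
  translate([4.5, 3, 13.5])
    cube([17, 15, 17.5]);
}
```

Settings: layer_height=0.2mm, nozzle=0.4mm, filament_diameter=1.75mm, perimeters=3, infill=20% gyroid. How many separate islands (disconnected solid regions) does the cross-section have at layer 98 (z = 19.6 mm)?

At z = 19.6 mm: the cube is absent (z outside [0, 16]); the 12×21 cube at (-2.5, 0) contributes its full rectangle; the cube at (4.5, 3) (footprint 17×15) is included at this height; Combining (union): the regions partially overlap (shared area 75.00 mm²), so overlapping operands fuse into one piece — 1 connected region. Overall, the cross-section is a single solid region. Island count = 1.

1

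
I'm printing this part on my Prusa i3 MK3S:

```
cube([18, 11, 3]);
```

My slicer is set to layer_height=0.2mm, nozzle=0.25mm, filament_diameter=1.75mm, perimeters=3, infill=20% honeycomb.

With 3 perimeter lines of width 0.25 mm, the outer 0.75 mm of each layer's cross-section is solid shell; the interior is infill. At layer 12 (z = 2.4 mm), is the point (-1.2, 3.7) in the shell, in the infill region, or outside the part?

At z = 2.4 mm: the cube is present — its section is the full 18×11 rectangle. Overall, the cross-section is a single solid region. The nearest boundary edge runs (0.00, 11.00)→(0.00, 0.00); distance from the point to it = 1.20 mm. The point is not inside any of the regions above, so it lies outside the cross-section (1.20 mm from the nearest boundary).

outside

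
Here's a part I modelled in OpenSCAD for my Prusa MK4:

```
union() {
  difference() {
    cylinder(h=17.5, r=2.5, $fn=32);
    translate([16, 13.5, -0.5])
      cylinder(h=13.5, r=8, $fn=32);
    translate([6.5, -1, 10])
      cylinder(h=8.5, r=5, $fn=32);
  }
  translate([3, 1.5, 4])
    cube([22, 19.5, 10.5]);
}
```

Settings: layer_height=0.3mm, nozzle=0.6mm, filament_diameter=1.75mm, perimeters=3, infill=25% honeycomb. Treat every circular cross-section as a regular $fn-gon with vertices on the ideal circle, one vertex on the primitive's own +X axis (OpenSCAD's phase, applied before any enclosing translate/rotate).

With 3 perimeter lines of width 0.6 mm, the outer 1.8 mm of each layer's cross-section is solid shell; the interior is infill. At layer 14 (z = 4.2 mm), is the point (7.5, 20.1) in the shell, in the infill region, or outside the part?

shell

At z = 4.2 mm: the r=2.5 cylinder contributes a regular 32-gon of circumradius 2.5; the r=8 cylinder at (16, 13.5) gives a regular 32-gon of circumradius 8 (constant along its height); the cylinder at (6.5, -1) does not reach this height (z outside [10, 18.5]); After the difference (first − rest): starting from the r=2.5 cylinder, the r=8 cylinder at (16, 13.5) misses the remaining region (no effect) — 1 connected region; the cube at (3, 1.5) is present — its section is the full 22×19.5 rectangle; Taking the union: the 2 present regions are separate (no shared area or edge), so areas and boundary lengths simply add and each stays a separate island — 2 connected regions. Overall, the cross-section has 2 separate islands. The nearest boundary edge runs (3.00, 21.00)→(25.00, 21.00); distance from the point to it = 0.90 mm. (Shell/infill is judged within the island containing the point — the largest one.) The point is inside the cross-section, 0.90 mm from the nearest boundary — within the 1.8 mm shell band (3 × 0.6).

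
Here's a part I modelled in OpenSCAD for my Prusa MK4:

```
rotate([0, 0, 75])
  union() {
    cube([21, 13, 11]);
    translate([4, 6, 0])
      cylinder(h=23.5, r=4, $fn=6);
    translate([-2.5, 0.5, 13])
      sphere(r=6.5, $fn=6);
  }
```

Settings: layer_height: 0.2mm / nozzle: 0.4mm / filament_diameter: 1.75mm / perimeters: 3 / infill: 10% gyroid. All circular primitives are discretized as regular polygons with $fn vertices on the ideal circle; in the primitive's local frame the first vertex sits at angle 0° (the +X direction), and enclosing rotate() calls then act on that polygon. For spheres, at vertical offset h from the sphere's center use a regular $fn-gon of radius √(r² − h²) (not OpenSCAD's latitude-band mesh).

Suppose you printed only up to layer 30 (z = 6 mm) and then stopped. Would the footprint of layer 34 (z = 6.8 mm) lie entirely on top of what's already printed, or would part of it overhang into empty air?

Compare the two slices. At z = 6: the cube (footprint 21×13) is included at this height (area 273.00 mm²); the cylinder at (4, 6): section is a regular 6-gon, circumradius r=4 (area = (6/2)·4.000²·sin(360°/6) = 41.57 mm²); the sphere at (-2.5, 0.5) is not intersected at this z (|z−center|=7.000 > r=6.5); Combining (union): the r=4 cylinder at (4, 6) lies entirely inside the 21×13 cube, so the union is just the 21×13 cube — area = 273.00 mm²; (whole slice rotated 75° about Z — lengths, areas and connectivity unchanged). At z = 6.8: the 21×13 cube contributes its full rectangle (area 273.00 mm²); the cylinder at (4, 6): section is a regular 6-gon, circumradius r=4 (area = (6/2)·4.000²·sin(360°/6) = 41.57 mm²); the r=6.5 sphere at (-2.5, 0.5) slices to a regular 6-gon of circumradius 1.952 (√(r²−h²) with h=6.2 from center) (area = (6/2)·1.952²·sin(360°/6) = 9.90 mm²); Taking the union: the regions partially overlap — summed areas 324.47 mm² minus the doubly-counted overlap 41.57 mm² gives 282.90 mm² — area = 282.90 mm²; (whole slice rotated 75° about Z — lengths, areas and connectivity unchanged). Checking containment: at z = 6.8 the cross-section extends beyond the z = 6 cross-section by about 9.90 mm².

part overhangs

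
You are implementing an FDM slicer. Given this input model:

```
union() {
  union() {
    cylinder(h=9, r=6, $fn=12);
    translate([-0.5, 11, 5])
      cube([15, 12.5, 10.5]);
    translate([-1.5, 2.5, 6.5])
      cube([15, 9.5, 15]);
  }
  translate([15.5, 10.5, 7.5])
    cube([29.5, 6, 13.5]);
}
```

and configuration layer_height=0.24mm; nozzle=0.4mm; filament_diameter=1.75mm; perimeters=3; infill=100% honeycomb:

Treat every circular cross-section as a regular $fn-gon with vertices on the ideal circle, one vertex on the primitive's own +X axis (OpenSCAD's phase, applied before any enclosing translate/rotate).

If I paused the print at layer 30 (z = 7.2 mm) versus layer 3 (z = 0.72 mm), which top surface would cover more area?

layer 30 (z = 7.2 mm)

Layer 30 (z = 7.2): the r=6 cylinder contributes a regular 12-gon of circumradius 6 (area = (12/2)·6.000²·sin(360°/12) = 108.00 mm²); the cube at (-0.5, 11) (footprint 15×12.5) is included at this height (area 187.50 mm²); the 15×9.5 cube at (-1.5, 2.5) contributes its full rectangle (area 142.50 mm²); Combining (union): the regions partially overlap — summed areas 438.00 mm² minus the doubly-counted overlap 31.79 mm² gives 406.21 mm² — area = 406.21 mm²; the cube at (15.5, 10.5) does not reach this height (z outside [7.5, 21]); Taking the union: only the result so far is present, so the union is just that shape — area = 406.21 mm². So its area = 406.21 mm². Layer 3 (z = 0.72): the cylinder: section is a regular 12-gon, circumradius r=6 (area = (12/2)·6.000²·sin(360°/12) = 108.00 mm²); the cube at (-0.5, 11) is absent (z outside [5, 15.5]); the cube at (-1.5, 2.5) is absent (z outside [6.5, 21.5]); Taking the union: only the r=6 cylinder is present, so the union is just that shape — area = 108.00 mm²; the cube at (15.5, 10.5) is not intersected at this z (z outside [7.5, 21]); Combining (union): only that combined region is present, so the union is just that shape — area = 108.00 mm². So its area = 108.00 mm². Layer 30 is larger (406.21 vs 108.00 mm²).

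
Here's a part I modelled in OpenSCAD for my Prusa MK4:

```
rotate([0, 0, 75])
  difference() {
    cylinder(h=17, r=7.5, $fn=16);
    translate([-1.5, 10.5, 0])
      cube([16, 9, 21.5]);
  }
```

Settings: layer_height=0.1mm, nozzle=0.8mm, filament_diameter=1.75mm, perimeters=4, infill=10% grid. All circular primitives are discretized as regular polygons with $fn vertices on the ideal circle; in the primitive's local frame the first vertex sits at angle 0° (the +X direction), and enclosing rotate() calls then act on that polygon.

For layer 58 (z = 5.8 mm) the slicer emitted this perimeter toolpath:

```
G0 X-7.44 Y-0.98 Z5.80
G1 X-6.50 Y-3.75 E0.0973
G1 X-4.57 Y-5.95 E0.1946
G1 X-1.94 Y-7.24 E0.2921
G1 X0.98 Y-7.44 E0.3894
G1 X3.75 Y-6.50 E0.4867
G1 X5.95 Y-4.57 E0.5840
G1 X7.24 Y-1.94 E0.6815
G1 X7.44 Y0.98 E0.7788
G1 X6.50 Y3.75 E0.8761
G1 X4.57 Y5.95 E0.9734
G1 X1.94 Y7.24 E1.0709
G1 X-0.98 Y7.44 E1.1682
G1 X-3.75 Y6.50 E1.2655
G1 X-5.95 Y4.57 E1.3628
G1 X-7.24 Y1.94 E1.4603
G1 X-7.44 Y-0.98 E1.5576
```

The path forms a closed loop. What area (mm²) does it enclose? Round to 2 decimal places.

172.28 mm²

Apply the shoelace formula to the sequence of (X, Y) vertices; enclosed area = 172.28 mm².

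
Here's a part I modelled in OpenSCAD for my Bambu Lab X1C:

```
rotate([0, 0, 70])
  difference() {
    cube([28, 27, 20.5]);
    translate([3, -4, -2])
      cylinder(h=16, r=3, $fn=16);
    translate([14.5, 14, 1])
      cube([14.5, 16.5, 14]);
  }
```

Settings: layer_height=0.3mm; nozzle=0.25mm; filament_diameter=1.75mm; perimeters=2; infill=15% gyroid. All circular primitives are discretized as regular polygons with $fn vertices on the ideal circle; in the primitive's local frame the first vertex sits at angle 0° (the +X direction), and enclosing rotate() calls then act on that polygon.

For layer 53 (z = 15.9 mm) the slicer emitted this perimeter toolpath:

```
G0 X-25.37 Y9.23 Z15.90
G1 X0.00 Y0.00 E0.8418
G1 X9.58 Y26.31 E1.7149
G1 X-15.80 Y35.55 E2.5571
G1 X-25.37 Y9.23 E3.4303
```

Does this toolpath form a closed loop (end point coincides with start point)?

yes

Start point (G0): (-25.37, 9.23). End point (last G1): the path returns to the start — closed.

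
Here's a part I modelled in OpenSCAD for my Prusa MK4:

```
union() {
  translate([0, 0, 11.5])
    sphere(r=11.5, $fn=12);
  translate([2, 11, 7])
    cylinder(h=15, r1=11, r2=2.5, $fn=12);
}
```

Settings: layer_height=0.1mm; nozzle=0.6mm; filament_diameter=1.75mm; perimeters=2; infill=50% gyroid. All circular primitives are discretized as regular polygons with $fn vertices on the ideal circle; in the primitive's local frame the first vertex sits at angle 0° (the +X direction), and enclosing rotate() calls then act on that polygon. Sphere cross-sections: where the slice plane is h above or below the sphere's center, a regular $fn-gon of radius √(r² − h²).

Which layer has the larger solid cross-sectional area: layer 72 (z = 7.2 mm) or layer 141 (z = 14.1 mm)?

layer 72 (z = 7.2 mm)

Layer 72 (z = 7.2): the r=11.5 sphere slices to a regular 12-gon of circumradius 10.666 (√(r²−h²) with h=4.3 from center) (area = (12/2)·10.666²·sin(360°/12) = 341.28 mm²); the cone at (2, 11) (r1=11→r2=2.5) has section circumradius 10.887 here — a regular 12-gon (area = (12/2)·10.887²·sin(360°/12) = 355.56 mm²); Combining (union): the regions partially overlap — summed areas 696.84 mm² minus the doubly-counted overlap 124.61 mm² gives 572.23 mm² — area = 572.23 mm². So its area = 572.23 mm². Layer 141 (z = 14.1): the r=11.5 sphere slices to a regular 12-gon of circumradius 11.202 (√(r²−h²) with h=2.6 from center) (area = (12/2)·11.202²·sin(360°/12) = 376.47 mm²); the cone at (2, 11) (r1=11→r2=2.5) has section circumradius 6.977 here — a regular 12-gon (area = (12/2)·6.977²·sin(360°/12) = 146.02 mm²); Combining (union): the regions partially overlap — summed areas 522.49 mm² minus the doubly-counted overlap 60.03 mm² gives 462.47 mm² — area = 462.47 mm². So its area = 462.47 mm². Layer 72 is larger (572.23 vs 462.47 mm²).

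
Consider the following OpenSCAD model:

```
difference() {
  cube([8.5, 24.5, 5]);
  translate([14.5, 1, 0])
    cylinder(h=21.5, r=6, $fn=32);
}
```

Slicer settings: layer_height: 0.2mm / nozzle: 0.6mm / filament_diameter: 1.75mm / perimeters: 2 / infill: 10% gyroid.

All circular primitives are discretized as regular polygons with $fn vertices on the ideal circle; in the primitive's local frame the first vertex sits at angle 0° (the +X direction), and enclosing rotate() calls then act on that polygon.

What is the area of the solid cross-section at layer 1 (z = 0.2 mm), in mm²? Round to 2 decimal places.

208.25 mm²

At z = 0.2 mm: the cube is present — its section is the full 8.5×24.5 rectangle (area 208.25 mm²); the r=6 cylinder at (14.5, 1) contributes a regular 32-gon of circumradius 6 (area = (32/2)·6.000²·sin(360°/32) = 112.37 mm²); After the difference (first − rest): starting from the 8.5×24.5 cube (208.25 mm²), the r=6 cylinder at (14.5, 1) misses the remaining region (no effect) — area = 208.25 mm². Overall, the cross-section is a single solid region. Net area = 208.25 mm².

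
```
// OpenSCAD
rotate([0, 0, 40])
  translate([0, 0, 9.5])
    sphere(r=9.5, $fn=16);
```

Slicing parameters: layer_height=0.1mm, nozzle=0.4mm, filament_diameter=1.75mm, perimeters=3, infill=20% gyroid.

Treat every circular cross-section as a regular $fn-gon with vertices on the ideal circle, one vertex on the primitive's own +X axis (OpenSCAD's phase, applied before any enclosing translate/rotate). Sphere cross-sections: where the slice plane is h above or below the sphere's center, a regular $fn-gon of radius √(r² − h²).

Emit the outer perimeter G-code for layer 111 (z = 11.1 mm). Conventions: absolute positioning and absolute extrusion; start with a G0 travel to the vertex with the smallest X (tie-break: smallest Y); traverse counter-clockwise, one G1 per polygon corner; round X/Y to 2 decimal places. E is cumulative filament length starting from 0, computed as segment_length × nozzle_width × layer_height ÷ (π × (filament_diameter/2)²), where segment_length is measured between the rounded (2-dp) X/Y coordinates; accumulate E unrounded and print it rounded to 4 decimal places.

G0 X-9.33 Y0.82 Z11.10
G1 X-8.93 Y-2.82 E0.0609
G1 X-7.17 Y-6.02 E0.1216
G1 X-4.32 Y-8.31 E0.1824
G1 X-0.82 Y-9.33 E0.2431
G1 X2.82 Y-8.93 E0.3040
G1 X6.02 Y-7.17 E0.3647
G1 X8.31 Y-4.32 E0.4255
G1 X9.33 Y-0.82 E0.4861
G1 X8.93 Y2.82 E0.5470
G1 X7.17 Y6.02 E0.6077
G1 X4.32 Y8.31 E0.6685
G1 X0.82 Y9.33 E0.7292
G1 X-2.82 Y8.93 E0.7901
G1 X-6.02 Y7.17 E0.8508
G1 X-8.31 Y4.32 E0.9116
G1 X-9.33 Y0.82 E0.9722

At z = 11.1 mm: the r=9.5 sphere slices to a regular 16-gon of circumradius 9.364 (√(r²−h²) with h=1.6 from center); (rotated 40° about Z; rotation is an isometry so areas/perimeters/island counts are preserved). The outline is a single polygon with 16 vertices. Extrusion per mm of travel: 0.4 × 0.1 / (π × 0.875²) = 0.016630. Accumulating E over each segment gives final E = 0.9722.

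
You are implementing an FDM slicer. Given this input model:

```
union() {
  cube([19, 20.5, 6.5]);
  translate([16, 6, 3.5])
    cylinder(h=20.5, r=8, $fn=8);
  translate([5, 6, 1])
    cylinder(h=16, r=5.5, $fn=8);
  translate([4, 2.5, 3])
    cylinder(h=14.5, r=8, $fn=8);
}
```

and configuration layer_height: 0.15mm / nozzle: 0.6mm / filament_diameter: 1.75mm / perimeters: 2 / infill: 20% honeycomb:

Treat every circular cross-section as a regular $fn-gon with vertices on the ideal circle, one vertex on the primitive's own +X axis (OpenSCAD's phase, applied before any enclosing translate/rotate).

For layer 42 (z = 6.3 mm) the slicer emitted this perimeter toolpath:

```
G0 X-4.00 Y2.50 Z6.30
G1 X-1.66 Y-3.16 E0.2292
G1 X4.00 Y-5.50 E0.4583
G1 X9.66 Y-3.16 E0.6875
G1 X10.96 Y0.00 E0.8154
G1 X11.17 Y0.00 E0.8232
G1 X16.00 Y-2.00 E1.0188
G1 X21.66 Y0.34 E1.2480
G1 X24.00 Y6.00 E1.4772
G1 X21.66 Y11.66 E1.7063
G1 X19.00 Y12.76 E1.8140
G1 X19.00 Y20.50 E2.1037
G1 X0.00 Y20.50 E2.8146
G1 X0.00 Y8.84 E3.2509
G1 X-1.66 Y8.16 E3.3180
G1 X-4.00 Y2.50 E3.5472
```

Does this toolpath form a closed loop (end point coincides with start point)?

Start point (G0): (-4.00, 2.50). End point (last G1): the path returns to the start — closed.

yes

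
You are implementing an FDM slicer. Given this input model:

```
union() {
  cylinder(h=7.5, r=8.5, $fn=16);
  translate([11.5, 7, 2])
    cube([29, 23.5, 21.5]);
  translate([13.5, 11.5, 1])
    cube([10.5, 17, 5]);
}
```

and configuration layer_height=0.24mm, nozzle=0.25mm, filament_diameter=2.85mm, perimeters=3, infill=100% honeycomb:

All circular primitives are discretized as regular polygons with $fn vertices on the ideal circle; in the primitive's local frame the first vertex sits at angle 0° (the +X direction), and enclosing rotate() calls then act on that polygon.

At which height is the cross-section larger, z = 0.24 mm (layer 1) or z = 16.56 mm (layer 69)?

Layer 1 (z = 0.24): the r=8.5 cylinder contributes a regular 16-gon of circumradius 8.5 (area = (16/2)·8.500²·sin(360°/16) = 221.19 mm²); the cube at (11.5, 7) is absent (z outside [2, 23.5]); the cube at (13.5, 11.5) does not reach this height (z outside [1, 6]); Merging all regions: only the r=8.5 cylinder is present, so the union is just that shape — area = 221.19 mm². So its area = 221.19 mm². Layer 69 (z = 16.56): the cylinder is absent (z outside [0, 7.5]); the cube at (11.5, 7) (footprint 29×23.5) is included at this height (area 681.50 mm²); the cube at (13.5, 11.5) does not reach this height (z outside [1, 6]); Taking the union: only the 29×23.5 cube at (11.5, 7) is present, so the union is just that shape — area = 681.50 mm². So its area = 681.50 mm². Layer 69 is larger (681.50 vs 221.19 mm²).

layer 69 (z = 16.56 mm)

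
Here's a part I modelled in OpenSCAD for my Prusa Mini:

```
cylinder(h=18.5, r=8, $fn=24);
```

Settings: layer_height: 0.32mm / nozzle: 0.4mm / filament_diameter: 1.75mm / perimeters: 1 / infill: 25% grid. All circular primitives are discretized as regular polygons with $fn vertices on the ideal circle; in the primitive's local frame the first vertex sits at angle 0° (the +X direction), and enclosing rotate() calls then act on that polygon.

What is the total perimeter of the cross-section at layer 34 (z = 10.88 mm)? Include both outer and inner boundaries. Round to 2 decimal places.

50.12 mm

At z = 10.88 mm: the cylinder: section is a regular 24-gon, circumradius r=8 (perimeter = 2·24·8.000·sin(180°/24) = 50.12 mm). Overall, the cross-section is a single solid region. Total boundary length (outer) = 50.12 mm.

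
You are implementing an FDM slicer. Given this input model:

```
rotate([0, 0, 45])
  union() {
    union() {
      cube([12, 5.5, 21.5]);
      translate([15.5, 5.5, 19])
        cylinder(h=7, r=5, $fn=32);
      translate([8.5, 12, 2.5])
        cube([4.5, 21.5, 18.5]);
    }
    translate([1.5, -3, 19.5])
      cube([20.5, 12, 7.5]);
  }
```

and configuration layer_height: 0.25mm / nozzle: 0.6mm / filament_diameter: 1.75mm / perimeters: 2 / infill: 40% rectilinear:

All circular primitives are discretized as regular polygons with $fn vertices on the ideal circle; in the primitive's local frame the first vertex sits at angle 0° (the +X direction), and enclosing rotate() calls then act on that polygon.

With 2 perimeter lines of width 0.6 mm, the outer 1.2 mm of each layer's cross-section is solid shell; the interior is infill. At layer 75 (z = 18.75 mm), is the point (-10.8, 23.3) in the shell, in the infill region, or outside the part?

At z = 18.75 mm: the cube (footprint 12×5.5) is included at this height; the cylinder at (15.5, 5.5) does not reach this height (z outside [19, 26]); the cube at (8.5, 12) (footprint 4.5×21.5) is included at this height; Taking the union: the 2 present regions are separate (no shared area or edge), so areas and boundary lengths simply add and each stays a separate island — 2 connected regions; the cube at (1.5, -3) does not reach this height (z outside [19.5, 27]); Merging all regions: only that combined region is present, so the union is just that shape — 2 connected regions; (rotated 45° about Z; rotation is an isometry so areas/perimeters/island counts are preserved). Overall, the cross-section has 2 separate islands. Undo the 45° rotation: the query point maps to (8.839, 24.112) in the un-rotated model frame. The nearest boundary edge runs (8.50, 12.00)→(8.50, 33.50); distance from the point to it = 0.34 mm. (Shell/infill is judged within the island containing the point — the largest one.) The point is inside the cross-section, 0.34 mm from the nearest boundary — within the 1.2 mm shell band (2 × 0.6).

shell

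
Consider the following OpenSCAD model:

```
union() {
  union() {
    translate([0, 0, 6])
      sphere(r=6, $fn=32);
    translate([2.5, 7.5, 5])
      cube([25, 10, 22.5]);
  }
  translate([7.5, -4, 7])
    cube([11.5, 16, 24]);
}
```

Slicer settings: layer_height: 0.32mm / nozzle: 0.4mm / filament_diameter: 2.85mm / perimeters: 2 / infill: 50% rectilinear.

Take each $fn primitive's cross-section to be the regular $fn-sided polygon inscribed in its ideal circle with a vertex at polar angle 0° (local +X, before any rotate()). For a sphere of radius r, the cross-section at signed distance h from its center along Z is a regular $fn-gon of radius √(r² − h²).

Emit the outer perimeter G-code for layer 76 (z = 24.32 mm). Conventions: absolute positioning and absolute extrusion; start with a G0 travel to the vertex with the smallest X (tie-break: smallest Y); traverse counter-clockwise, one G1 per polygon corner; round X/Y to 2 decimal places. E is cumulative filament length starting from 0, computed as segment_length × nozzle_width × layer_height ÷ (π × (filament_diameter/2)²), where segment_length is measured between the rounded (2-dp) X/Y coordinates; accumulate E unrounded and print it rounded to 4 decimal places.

G0 X2.50 Y7.50 Z24.32
G1 X7.50 Y7.50 E0.1003
G1 X7.50 Y-4.00 E0.3311
G1 X19.00 Y-4.00 E0.5618
G1 X19.00 Y7.50 E0.7926
G1 X27.50 Y7.50 E0.9631
G1 X27.50 Y17.50 E1.1637
G1 X2.50 Y17.50 E1.6654
G1 X2.50 Y7.50 E1.8660

At z = 24.32 mm: the sphere does not reach this height (|z−center|=18.320 > r=6); the 25×10 cube at (2.5, 7.5) contributes its full rectangle; Merging all regions: only the 25×10 cube at (2.5, 7.5) is present, so the union is just that shape — 1 connected region; the cube at (7.5, -4) is present — its section is the full 11.5×16 rectangle; Merging all regions: the regions partially overlap (shared area 51.75 mm²), so overlapping operands fuse into one piece — 1 connected region. The outline is a single polygon with 8 vertices. Extrusion per mm of travel: 0.4 × 0.32 / (π × 1.425²) = 0.020065. Accumulating E over each segment gives final E = 1.8660.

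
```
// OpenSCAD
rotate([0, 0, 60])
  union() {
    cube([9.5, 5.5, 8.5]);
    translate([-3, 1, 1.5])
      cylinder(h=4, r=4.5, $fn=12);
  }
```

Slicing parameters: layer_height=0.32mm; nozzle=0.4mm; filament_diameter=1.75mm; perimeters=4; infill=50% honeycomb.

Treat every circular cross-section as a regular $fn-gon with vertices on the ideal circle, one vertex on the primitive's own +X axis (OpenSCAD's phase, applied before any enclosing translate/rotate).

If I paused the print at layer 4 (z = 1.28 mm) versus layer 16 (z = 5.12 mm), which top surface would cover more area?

layer 16 (z = 5.12 mm)

Layer 4 (z = 1.28): the 9.5×5.5 cube contributes its full rectangle (area 52.25 mm²); the cylinder at (-3, 1) is not intersected at this z (z outside [1.5, 5.5]); Combining (union): only the 9.5×5.5 cube is present, so the union is just that shape — area = 52.25 mm²; (whole slice rotated 60° about Z — lengths, areas and connectivity unchanged). So its area = 52.25 mm². Layer 16 (z = 5.12): the cube (footprint 9.5×5.5) is included at this height (area 52.25 mm²); the r=4.5 cylinder at (-3, 1) contributes a regular 12-gon of circumradius 4.5 (area = (12/2)·4.500²·sin(360°/12) = 60.75 mm²); Merging all regions: the regions partially overlap — summed areas 113.00 mm² minus the doubly-counted overlap 4.47 mm² gives 108.53 mm² — area = 108.53 mm²; (whole slice rotated 60° about Z — lengths, areas and connectivity unchanged). So its area = 108.53 mm². Layer 16 is larger (108.53 vs 52.25 mm²).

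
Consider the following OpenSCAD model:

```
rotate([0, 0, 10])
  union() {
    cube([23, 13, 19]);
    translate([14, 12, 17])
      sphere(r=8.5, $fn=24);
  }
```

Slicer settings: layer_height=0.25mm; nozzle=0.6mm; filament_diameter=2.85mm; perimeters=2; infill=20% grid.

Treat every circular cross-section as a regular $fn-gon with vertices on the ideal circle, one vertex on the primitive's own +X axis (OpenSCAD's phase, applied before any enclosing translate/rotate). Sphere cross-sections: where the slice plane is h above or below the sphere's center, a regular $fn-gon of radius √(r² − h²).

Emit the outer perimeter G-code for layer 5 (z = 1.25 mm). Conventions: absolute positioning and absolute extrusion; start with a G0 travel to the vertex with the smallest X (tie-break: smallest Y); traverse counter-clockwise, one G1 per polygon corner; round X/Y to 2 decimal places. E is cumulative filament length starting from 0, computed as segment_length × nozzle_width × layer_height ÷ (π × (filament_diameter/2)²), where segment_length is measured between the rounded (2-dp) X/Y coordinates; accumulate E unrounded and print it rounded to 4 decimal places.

G0 X-2.26 Y12.80 Z1.25
G1 X0.00 Y0.00 E0.3056
G1 X22.65 Y3.99 E0.8464
G1 X20.39 Y16.80 E1.1523
G1 X-2.26 Y12.80 E1.6931

At z = 1.25 mm: the 23×13 cube contributes its full rectangle; the sphere at (14, 12) is not intersected at this z (|z−center|=15.750 > r=8.5); Taking the union: only the 23×13 cube is present, so the union is just that shape — 1 connected region; (rotated 10° about Z; rotation is an isometry so areas/perimeters/island counts are preserved). The outline is a single polygon with 4 vertices. Extrusion per mm of travel: 0.6 × 0.25 / (π × 1.425²) = 0.023513. Accumulating E over each segment gives final E = 1.6931.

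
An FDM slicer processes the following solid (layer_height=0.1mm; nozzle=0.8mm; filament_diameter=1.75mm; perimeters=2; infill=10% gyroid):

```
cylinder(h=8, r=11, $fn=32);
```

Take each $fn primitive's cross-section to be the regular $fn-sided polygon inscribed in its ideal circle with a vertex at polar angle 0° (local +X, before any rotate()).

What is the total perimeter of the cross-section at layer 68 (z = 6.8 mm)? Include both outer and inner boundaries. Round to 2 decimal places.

At z = 6.8 mm: the r=11 cylinder gives a regular 32-gon of circumradius 11 (constant along its height) (perimeter = 2·32·11.000·sin(180°/32) = 69.00 mm). Overall, the cross-section is a single solid region. Total boundary length (outer) = 69.00 mm.

69.00 mm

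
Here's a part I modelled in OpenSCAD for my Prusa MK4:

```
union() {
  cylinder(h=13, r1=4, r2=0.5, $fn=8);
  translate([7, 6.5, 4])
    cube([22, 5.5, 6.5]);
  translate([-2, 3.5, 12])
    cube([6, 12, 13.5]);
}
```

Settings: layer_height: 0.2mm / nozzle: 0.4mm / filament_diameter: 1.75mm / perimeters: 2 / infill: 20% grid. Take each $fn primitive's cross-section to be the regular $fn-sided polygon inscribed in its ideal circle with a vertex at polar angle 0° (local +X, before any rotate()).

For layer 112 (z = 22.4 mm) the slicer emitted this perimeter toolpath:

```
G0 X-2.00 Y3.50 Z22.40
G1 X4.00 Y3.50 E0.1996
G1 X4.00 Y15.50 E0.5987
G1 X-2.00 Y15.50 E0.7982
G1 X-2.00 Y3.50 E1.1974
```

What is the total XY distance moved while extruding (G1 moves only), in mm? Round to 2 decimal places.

36.00 mm

Sum the Euclidean lengths of each G1 segment: total = 36.00 mm.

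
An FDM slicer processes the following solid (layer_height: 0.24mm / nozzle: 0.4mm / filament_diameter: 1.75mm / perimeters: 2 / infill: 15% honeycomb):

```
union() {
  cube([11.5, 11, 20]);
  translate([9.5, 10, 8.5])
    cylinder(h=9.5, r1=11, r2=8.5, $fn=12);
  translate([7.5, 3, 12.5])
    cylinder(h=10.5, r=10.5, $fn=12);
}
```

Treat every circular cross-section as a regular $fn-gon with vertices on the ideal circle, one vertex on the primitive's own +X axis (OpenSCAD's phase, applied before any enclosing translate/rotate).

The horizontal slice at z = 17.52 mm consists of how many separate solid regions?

1

At z = 17.52 mm: the cube is present — its section is the full 11.5×11 rectangle; the cone at (9.5, 10): at t=0.949 of its height the radius interpolates to r₁+(r₂−r₁)t = 8.626, giving a regular 12-gon of that circumradius; the cylinder at (7.5, 3): section is a regular 12-gon, circumradius r=10.5; Combining (union): the regions partially overlap (shared area 265.99 mm²), so overlapping operands fuse into one piece — 1 connected region. The result has 1 disconnected region.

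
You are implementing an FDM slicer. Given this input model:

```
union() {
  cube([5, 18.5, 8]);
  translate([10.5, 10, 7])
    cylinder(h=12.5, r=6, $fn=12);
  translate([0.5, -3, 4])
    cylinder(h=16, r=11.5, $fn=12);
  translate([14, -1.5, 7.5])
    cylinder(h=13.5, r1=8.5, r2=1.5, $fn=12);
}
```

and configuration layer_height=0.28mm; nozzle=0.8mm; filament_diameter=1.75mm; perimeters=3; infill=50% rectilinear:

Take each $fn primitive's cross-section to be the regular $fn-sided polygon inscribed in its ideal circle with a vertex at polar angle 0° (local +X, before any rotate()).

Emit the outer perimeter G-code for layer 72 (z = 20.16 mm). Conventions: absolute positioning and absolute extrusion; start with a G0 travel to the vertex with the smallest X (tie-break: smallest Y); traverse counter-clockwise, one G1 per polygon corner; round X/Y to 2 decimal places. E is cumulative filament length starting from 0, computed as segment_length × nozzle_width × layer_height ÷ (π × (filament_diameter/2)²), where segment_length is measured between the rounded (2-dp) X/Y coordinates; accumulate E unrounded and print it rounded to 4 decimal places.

At z = 20.16 mm: the cube does not reach this height (z outside [0, 8]); the cylinder at (10.5, 10) is not intersected at this z (z outside [7, 19.5]); the cylinder at (0.5, -3) does not reach this height (z outside [4, 20]); the cone at (14, -1.5): at t=0.938 of its height the radius interpolates to r₁+(r₂−r₁)t = 1.936, giving a regular 12-gon of that circumradius; Combining (union): only the cone at (14, -1.5) is present, so the union is just that shape — 1 connected region. The outline is a single polygon with 12 vertices. Extrusion per mm of travel: 0.8 × 0.28 / (π × 0.875²) = 0.093128. Accumulating E over each segment gives final E = 1.1222.

G0 X12.06 Y-1.50 Z20.16
G1 X12.32 Y-2.47 E0.0935
G1 X13.03 Y-3.18 E0.1870
G1 X14.00 Y-3.44 E0.2806
G1 X14.97 Y-3.18 E0.3741
G1 X15.68 Y-2.47 E0.4676
G1 X15.94 Y-1.50 E0.5611
G1 X15.68 Y-0.53 E0.6546
G1 X14.97 Y0.18 E0.7481
G1 X14.00 Y0.44 E0.8417
G1 X13.03 Y0.18 E0.9352
G1 X12.32 Y-0.53 E1.0287
G1 X12.06 Y-1.50 E1.1222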